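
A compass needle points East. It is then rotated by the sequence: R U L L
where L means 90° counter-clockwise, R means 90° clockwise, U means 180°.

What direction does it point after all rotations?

Start: East
  R (right (90° clockwise)) -> South
  U (U-turn (180°)) -> North
  L (left (90° counter-clockwise)) -> West
  L (left (90° counter-clockwise)) -> South
Final: South

Answer: Final heading: South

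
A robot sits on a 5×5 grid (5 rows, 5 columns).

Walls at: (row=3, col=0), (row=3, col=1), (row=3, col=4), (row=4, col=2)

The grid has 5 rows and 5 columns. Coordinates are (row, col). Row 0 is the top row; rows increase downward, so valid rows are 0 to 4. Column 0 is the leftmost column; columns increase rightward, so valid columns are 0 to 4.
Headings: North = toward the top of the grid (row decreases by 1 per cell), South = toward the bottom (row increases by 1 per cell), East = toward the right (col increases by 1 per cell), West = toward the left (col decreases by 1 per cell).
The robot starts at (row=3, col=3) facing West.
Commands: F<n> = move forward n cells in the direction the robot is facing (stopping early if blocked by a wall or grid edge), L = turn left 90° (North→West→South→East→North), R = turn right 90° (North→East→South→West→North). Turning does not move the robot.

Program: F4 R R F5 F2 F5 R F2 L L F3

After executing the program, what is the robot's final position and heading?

Start: (row=3, col=3), facing West
  F4: move forward 1/4 (blocked), now at (row=3, col=2)
  R: turn right, now facing North
  R: turn right, now facing East
  F5: move forward 1/5 (blocked), now at (row=3, col=3)
  F2: move forward 0/2 (blocked), now at (row=3, col=3)
  F5: move forward 0/5 (blocked), now at (row=3, col=3)
  R: turn right, now facing South
  F2: move forward 1/2 (blocked), now at (row=4, col=3)
  L: turn left, now facing East
  L: turn left, now facing North
  F3: move forward 3, now at (row=1, col=3)
Final: (row=1, col=3), facing North

Answer: Final position: (row=1, col=3), facing North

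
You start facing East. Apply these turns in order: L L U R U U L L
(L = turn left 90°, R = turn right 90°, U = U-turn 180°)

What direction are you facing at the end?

Start: East
  L (left (90° counter-clockwise)) -> North
  L (left (90° counter-clockwise)) -> West
  U (U-turn (180°)) -> East
  R (right (90° clockwise)) -> South
  U (U-turn (180°)) -> North
  U (U-turn (180°)) -> South
  L (left (90° counter-clockwise)) -> East
  L (left (90° counter-clockwise)) -> North
Final: North

Answer: Final heading: North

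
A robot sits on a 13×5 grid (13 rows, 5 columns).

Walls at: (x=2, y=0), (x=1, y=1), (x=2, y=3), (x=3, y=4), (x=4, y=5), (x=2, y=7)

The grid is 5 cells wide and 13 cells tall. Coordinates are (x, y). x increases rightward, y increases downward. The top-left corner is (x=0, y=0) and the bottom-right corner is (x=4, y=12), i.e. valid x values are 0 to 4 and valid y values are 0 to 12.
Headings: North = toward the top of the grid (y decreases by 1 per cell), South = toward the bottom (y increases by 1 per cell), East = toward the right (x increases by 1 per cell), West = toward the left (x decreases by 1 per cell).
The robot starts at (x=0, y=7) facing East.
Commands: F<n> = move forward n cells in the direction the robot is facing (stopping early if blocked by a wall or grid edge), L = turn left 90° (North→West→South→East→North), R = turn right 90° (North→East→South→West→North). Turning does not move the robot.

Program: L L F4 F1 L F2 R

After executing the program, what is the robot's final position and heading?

Answer: Final position: (x=0, y=9), facing West

Derivation:
Start: (x=0, y=7), facing East
  L: turn left, now facing North
  L: turn left, now facing West
  F4: move forward 0/4 (blocked), now at (x=0, y=7)
  F1: move forward 0/1 (blocked), now at (x=0, y=7)
  L: turn left, now facing South
  F2: move forward 2, now at (x=0, y=9)
  R: turn right, now facing West
Final: (x=0, y=9), facing West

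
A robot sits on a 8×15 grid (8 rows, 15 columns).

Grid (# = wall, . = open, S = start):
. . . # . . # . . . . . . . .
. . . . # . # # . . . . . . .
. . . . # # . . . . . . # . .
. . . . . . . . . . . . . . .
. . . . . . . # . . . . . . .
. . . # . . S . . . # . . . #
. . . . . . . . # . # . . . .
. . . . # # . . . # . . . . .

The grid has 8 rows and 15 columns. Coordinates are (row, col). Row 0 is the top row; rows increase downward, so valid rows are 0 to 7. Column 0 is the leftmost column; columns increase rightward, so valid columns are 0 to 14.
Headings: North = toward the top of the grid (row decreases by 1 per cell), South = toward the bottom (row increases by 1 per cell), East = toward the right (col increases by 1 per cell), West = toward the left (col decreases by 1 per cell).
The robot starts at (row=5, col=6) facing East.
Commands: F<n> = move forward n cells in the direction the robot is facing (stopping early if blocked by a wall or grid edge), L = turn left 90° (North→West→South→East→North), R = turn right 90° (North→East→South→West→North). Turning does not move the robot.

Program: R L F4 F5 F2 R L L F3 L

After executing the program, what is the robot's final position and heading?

Start: (row=5, col=6), facing East
  R: turn right, now facing South
  L: turn left, now facing East
  F4: move forward 3/4 (blocked), now at (row=5, col=9)
  F5: move forward 0/5 (blocked), now at (row=5, col=9)
  F2: move forward 0/2 (blocked), now at (row=5, col=9)
  R: turn right, now facing South
  L: turn left, now facing East
  L: turn left, now facing North
  F3: move forward 3, now at (row=2, col=9)
  L: turn left, now facing West
Final: (row=2, col=9), facing West

Answer: Final position: (row=2, col=9), facing West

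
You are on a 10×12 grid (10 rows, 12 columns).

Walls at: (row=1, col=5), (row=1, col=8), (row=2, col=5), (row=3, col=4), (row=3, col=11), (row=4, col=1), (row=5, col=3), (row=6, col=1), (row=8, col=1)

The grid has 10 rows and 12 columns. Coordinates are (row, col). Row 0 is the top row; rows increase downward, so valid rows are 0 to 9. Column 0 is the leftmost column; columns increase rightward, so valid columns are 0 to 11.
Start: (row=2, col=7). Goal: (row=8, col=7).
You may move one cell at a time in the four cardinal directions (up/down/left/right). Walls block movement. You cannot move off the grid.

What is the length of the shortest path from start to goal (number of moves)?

BFS from (row=2, col=7) until reaching (row=8, col=7):
  Distance 0: (row=2, col=7)
  Distance 1: (row=1, col=7), (row=2, col=6), (row=2, col=8), (row=3, col=7)
  Distance 2: (row=0, col=7), (row=1, col=6), (row=2, col=9), (row=3, col=6), (row=3, col=8), (row=4, col=7)
  Distance 3: (row=0, col=6), (row=0, col=8), (row=1, col=9), (row=2, col=10), (row=3, col=5), (row=3, col=9), (row=4, col=6), (row=4, col=8), (row=5, col=7)
  Distance 4: (row=0, col=5), (row=0, col=9), (row=1, col=10), (row=2, col=11), (row=3, col=10), (row=4, col=5), (row=4, col=9), (row=5, col=6), (row=5, col=8), (row=6, col=7)
  Distance 5: (row=0, col=4), (row=0, col=10), (row=1, col=11), (row=4, col=4), (row=4, col=10), (row=5, col=5), (row=5, col=9), (row=6, col=6), (row=6, col=8), (row=7, col=7)
  Distance 6: (row=0, col=3), (row=0, col=11), (row=1, col=4), (row=4, col=3), (row=4, col=11), (row=5, col=4), (row=5, col=10), (row=6, col=5), (row=6, col=9), (row=7, col=6), (row=7, col=8), (row=8, col=7)  <- goal reached here
One shortest path (6 moves): (row=2, col=7) -> (row=3, col=7) -> (row=4, col=7) -> (row=5, col=7) -> (row=6, col=7) -> (row=7, col=7) -> (row=8, col=7)

Answer: Shortest path length: 6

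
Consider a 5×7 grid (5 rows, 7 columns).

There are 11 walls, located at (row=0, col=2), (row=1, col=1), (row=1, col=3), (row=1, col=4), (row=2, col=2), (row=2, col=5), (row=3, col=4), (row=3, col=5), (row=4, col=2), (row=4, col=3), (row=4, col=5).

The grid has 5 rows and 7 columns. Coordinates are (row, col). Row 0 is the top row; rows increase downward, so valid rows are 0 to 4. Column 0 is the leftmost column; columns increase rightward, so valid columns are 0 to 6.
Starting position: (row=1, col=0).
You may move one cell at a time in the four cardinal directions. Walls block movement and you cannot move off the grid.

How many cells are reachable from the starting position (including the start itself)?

Answer: Reachable cells: 13

Derivation:
BFS flood-fill from (row=1, col=0):
  Distance 0: (row=1, col=0)
  Distance 1: (row=0, col=0), (row=2, col=0)
  Distance 2: (row=0, col=1), (row=2, col=1), (row=3, col=0)
  Distance 3: (row=3, col=1), (row=4, col=0)
  Distance 4: (row=3, col=2), (row=4, col=1)
  Distance 5: (row=3, col=3)
  Distance 6: (row=2, col=3)
  Distance 7: (row=2, col=4)
Total reachable: 13 (grid has 24 open cells total)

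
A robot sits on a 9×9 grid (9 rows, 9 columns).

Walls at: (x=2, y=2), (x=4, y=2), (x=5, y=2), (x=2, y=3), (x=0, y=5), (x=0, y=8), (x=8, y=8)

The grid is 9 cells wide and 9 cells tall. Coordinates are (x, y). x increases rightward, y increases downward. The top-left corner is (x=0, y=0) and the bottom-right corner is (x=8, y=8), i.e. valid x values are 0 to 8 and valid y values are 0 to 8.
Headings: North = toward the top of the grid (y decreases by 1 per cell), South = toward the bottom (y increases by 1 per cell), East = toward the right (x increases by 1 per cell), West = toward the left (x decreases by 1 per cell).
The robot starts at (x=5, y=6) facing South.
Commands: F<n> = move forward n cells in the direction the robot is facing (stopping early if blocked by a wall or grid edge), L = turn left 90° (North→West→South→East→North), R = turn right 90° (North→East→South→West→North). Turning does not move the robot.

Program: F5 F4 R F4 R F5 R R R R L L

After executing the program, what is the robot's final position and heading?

Answer: Final position: (x=1, y=3), facing South

Derivation:
Start: (x=5, y=6), facing South
  F5: move forward 2/5 (blocked), now at (x=5, y=8)
  F4: move forward 0/4 (blocked), now at (x=5, y=8)
  R: turn right, now facing West
  F4: move forward 4, now at (x=1, y=8)
  R: turn right, now facing North
  F5: move forward 5, now at (x=1, y=3)
  R: turn right, now facing East
  R: turn right, now facing South
  R: turn right, now facing West
  R: turn right, now facing North
  L: turn left, now facing West
  L: turn left, now facing South
Final: (x=1, y=3), facing South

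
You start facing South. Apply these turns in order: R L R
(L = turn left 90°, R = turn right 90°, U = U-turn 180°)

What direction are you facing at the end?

Start: South
  R (right (90° clockwise)) -> West
  L (left (90° counter-clockwise)) -> South
  R (right (90° clockwise)) -> West
Final: West

Answer: Final heading: West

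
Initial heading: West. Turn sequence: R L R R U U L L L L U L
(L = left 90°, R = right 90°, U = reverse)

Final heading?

Answer: Final heading: South

Derivation:
Start: West
  R (right (90° clockwise)) -> North
  L (left (90° counter-clockwise)) -> West
  R (right (90° clockwise)) -> North
  R (right (90° clockwise)) -> East
  U (U-turn (180°)) -> West
  U (U-turn (180°)) -> East
  L (left (90° counter-clockwise)) -> North
  L (left (90° counter-clockwise)) -> West
  L (left (90° counter-clockwise)) -> South
  L (left (90° counter-clockwise)) -> East
  U (U-turn (180°)) -> West
  L (left (90° counter-clockwise)) -> South
Final: South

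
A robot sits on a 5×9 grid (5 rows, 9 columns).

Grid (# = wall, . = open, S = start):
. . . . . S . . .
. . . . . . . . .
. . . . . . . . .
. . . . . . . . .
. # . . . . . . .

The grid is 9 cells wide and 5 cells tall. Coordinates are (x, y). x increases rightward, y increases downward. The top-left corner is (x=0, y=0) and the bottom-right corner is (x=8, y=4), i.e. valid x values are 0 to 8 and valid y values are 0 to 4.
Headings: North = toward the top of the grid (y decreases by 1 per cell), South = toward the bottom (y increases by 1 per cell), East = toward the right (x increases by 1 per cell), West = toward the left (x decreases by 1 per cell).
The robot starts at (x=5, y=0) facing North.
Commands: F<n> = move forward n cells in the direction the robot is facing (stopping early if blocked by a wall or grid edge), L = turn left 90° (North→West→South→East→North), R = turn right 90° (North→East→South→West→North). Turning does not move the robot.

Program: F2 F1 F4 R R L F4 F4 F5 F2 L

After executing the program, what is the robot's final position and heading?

Start: (x=5, y=0), facing North
  F2: move forward 0/2 (blocked), now at (x=5, y=0)
  F1: move forward 0/1 (blocked), now at (x=5, y=0)
  F4: move forward 0/4 (blocked), now at (x=5, y=0)
  R: turn right, now facing East
  R: turn right, now facing South
  L: turn left, now facing East
  F4: move forward 3/4 (blocked), now at (x=8, y=0)
  F4: move forward 0/4 (blocked), now at (x=8, y=0)
  F5: move forward 0/5 (blocked), now at (x=8, y=0)
  F2: move forward 0/2 (blocked), now at (x=8, y=0)
  L: turn left, now facing North
Final: (x=8, y=0), facing North

Answer: Final position: (x=8, y=0), facing North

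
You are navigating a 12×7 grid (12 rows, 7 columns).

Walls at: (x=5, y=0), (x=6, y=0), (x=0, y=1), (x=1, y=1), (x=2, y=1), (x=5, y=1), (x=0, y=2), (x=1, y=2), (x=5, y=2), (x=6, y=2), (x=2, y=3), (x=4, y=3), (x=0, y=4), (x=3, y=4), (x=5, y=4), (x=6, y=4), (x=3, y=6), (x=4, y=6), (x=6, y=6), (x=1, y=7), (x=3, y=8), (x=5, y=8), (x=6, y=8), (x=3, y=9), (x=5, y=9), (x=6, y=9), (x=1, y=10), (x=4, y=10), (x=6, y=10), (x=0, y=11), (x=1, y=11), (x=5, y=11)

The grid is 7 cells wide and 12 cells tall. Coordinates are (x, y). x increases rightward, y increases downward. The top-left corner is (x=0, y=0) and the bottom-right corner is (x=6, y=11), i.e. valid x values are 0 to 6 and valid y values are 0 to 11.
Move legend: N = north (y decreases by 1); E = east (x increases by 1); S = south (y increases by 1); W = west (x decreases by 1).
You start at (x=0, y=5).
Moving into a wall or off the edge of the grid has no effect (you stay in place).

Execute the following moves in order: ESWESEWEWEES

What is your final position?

Start: (x=0, y=5)
  E (east): (x=0, y=5) -> (x=1, y=5)
  S (south): (x=1, y=5) -> (x=1, y=6)
  W (west): (x=1, y=6) -> (x=0, y=6)
  E (east): (x=0, y=6) -> (x=1, y=6)
  S (south): blocked, stay at (x=1, y=6)
  E (east): (x=1, y=6) -> (x=2, y=6)
  W (west): (x=2, y=6) -> (x=1, y=6)
  E (east): (x=1, y=6) -> (x=2, y=6)
  W (west): (x=2, y=6) -> (x=1, y=6)
  E (east): (x=1, y=6) -> (x=2, y=6)
  E (east): blocked, stay at (x=2, y=6)
  S (south): (x=2, y=6) -> (x=2, y=7)
Final: (x=2, y=7)

Answer: Final position: (x=2, y=7)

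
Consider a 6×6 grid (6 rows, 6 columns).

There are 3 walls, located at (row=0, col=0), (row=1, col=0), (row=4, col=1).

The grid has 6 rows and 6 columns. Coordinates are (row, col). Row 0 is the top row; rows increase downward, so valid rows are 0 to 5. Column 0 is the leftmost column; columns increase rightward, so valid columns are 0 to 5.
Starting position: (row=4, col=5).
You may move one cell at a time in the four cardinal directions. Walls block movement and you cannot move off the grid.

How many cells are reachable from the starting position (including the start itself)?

BFS flood-fill from (row=4, col=5):
  Distance 0: (row=4, col=5)
  Distance 1: (row=3, col=5), (row=4, col=4), (row=5, col=5)
  Distance 2: (row=2, col=5), (row=3, col=4), (row=4, col=3), (row=5, col=4)
  Distance 3: (row=1, col=5), (row=2, col=4), (row=3, col=3), (row=4, col=2), (row=5, col=3)
  Distance 4: (row=0, col=5), (row=1, col=4), (row=2, col=3), (row=3, col=2), (row=5, col=2)
  Distance 5: (row=0, col=4), (row=1, col=3), (row=2, col=2), (row=3, col=1), (row=5, col=1)
  Distance 6: (row=0, col=3), (row=1, col=2), (row=2, col=1), (row=3, col=0), (row=5, col=0)
  Distance 7: (row=0, col=2), (row=1, col=1), (row=2, col=0), (row=4, col=0)
  Distance 8: (row=0, col=1)
Total reachable: 33 (grid has 33 open cells total)

Answer: Reachable cells: 33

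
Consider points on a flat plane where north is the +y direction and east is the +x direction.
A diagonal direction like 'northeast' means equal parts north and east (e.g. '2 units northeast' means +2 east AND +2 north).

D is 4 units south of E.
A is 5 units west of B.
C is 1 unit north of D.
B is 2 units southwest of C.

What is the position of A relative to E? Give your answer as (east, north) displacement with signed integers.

Place E at the origin (east=0, north=0).
  D is 4 units south of E: delta (east=+0, north=-4); D at (east=0, north=-4).
  C is 1 unit north of D: delta (east=+0, north=+1); C at (east=0, north=-3).
  B is 2 units southwest of C: delta (east=-2, north=-2); B at (east=-2, north=-5).
  A is 5 units west of B: delta (east=-5, north=+0); A at (east=-7, north=-5).
Therefore A relative to E: (east=-7, north=-5).

Answer: A is at (east=-7, north=-5) relative to E.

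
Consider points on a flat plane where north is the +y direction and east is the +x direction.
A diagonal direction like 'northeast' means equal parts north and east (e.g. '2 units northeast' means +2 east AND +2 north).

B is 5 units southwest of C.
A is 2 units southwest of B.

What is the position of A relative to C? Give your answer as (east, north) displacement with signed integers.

Answer: A is at (east=-7, north=-7) relative to C.

Derivation:
Place C at the origin (east=0, north=0).
  B is 5 units southwest of C: delta (east=-5, north=-5); B at (east=-5, north=-5).
  A is 2 units southwest of B: delta (east=-2, north=-2); A at (east=-7, north=-7).
Therefore A relative to C: (east=-7, north=-7).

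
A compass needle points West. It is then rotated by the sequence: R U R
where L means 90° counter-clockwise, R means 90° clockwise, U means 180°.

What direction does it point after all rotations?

Start: West
  R (right (90° clockwise)) -> North
  U (U-turn (180°)) -> South
  R (right (90° clockwise)) -> West
Final: West

Answer: Final heading: West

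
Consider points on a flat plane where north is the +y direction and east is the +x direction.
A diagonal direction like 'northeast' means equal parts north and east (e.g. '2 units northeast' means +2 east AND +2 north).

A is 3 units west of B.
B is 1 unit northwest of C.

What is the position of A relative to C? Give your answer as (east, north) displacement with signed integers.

Answer: A is at (east=-4, north=1) relative to C.

Derivation:
Place C at the origin (east=0, north=0).
  B is 1 unit northwest of C: delta (east=-1, north=+1); B at (east=-1, north=1).
  A is 3 units west of B: delta (east=-3, north=+0); A at (east=-4, north=1).
Therefore A relative to C: (east=-4, north=1).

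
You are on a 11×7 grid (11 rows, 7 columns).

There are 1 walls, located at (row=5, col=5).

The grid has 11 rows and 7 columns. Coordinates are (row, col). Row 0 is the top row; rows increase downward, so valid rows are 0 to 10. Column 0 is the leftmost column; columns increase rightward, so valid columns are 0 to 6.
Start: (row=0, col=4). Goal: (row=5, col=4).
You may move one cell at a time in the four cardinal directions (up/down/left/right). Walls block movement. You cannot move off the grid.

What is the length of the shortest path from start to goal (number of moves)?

Answer: Shortest path length: 5

Derivation:
BFS from (row=0, col=4) until reaching (row=5, col=4):
  Distance 0: (row=0, col=4)
  Distance 1: (row=0, col=3), (row=0, col=5), (row=1, col=4)
  Distance 2: (row=0, col=2), (row=0, col=6), (row=1, col=3), (row=1, col=5), (row=2, col=4)
  Distance 3: (row=0, col=1), (row=1, col=2), (row=1, col=6), (row=2, col=3), (row=2, col=5), (row=3, col=4)
  Distance 4: (row=0, col=0), (row=1, col=1), (row=2, col=2), (row=2, col=6), (row=3, col=3), (row=3, col=5), (row=4, col=4)
  Distance 5: (row=1, col=0), (row=2, col=1), (row=3, col=2), (row=3, col=6), (row=4, col=3), (row=4, col=5), (row=5, col=4)  <- goal reached here
One shortest path (5 moves): (row=0, col=4) -> (row=1, col=4) -> (row=2, col=4) -> (row=3, col=4) -> (row=4, col=4) -> (row=5, col=4)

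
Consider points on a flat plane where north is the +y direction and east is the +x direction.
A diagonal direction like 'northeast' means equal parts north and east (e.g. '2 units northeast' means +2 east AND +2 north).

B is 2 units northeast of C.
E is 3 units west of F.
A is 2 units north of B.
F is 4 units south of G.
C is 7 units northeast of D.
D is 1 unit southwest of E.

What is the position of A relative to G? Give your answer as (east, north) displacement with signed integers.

Place G at the origin (east=0, north=0).
  F is 4 units south of G: delta (east=+0, north=-4); F at (east=0, north=-4).
  E is 3 units west of F: delta (east=-3, north=+0); E at (east=-3, north=-4).
  D is 1 unit southwest of E: delta (east=-1, north=-1); D at (east=-4, north=-5).
  C is 7 units northeast of D: delta (east=+7, north=+7); C at (east=3, north=2).
  B is 2 units northeast of C: delta (east=+2, north=+2); B at (east=5, north=4).
  A is 2 units north of B: delta (east=+0, north=+2); A at (east=5, north=6).
Therefore A relative to G: (east=5, north=6).

Answer: A is at (east=5, north=6) relative to G.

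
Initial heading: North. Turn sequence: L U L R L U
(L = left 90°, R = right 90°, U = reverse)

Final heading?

Answer: Final heading: South

Derivation:
Start: North
  L (left (90° counter-clockwise)) -> West
  U (U-turn (180°)) -> East
  L (left (90° counter-clockwise)) -> North
  R (right (90° clockwise)) -> East
  L (left (90° counter-clockwise)) -> North
  U (U-turn (180°)) -> South
Final: South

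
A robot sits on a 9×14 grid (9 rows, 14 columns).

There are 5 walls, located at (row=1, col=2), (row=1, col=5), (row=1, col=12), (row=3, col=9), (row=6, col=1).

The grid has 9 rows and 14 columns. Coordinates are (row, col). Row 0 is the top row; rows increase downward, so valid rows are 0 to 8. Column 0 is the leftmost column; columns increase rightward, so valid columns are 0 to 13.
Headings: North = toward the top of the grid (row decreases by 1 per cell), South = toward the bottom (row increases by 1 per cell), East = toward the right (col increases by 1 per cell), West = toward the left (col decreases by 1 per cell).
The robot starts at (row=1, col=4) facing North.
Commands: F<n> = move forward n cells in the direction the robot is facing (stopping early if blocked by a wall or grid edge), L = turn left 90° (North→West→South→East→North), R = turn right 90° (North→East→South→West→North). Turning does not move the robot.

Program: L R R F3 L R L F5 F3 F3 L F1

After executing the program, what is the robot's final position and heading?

Start: (row=1, col=4), facing North
  L: turn left, now facing West
  R: turn right, now facing North
  R: turn right, now facing East
  F3: move forward 0/3 (blocked), now at (row=1, col=4)
  L: turn left, now facing North
  R: turn right, now facing East
  L: turn left, now facing North
  F5: move forward 1/5 (blocked), now at (row=0, col=4)
  F3: move forward 0/3 (blocked), now at (row=0, col=4)
  F3: move forward 0/3 (blocked), now at (row=0, col=4)
  L: turn left, now facing West
  F1: move forward 1, now at (row=0, col=3)
Final: (row=0, col=3), facing West

Answer: Final position: (row=0, col=3), facing West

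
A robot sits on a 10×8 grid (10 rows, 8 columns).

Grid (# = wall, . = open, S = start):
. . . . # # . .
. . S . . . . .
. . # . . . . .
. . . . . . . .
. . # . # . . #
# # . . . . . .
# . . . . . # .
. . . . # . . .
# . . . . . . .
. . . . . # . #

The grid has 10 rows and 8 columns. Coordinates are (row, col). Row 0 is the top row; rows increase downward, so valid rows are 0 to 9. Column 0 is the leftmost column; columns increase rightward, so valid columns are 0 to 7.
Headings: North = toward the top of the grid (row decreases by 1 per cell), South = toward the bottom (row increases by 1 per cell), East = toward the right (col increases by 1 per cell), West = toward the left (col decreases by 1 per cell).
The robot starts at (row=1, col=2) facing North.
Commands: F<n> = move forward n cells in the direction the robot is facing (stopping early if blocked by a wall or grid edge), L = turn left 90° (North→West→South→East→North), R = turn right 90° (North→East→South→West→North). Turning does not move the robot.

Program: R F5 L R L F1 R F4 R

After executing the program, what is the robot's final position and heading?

Start: (row=1, col=2), facing North
  R: turn right, now facing East
  F5: move forward 5, now at (row=1, col=7)
  L: turn left, now facing North
  R: turn right, now facing East
  L: turn left, now facing North
  F1: move forward 1, now at (row=0, col=7)
  R: turn right, now facing East
  F4: move forward 0/4 (blocked), now at (row=0, col=7)
  R: turn right, now facing South
Final: (row=0, col=7), facing South

Answer: Final position: (row=0, col=7), facing South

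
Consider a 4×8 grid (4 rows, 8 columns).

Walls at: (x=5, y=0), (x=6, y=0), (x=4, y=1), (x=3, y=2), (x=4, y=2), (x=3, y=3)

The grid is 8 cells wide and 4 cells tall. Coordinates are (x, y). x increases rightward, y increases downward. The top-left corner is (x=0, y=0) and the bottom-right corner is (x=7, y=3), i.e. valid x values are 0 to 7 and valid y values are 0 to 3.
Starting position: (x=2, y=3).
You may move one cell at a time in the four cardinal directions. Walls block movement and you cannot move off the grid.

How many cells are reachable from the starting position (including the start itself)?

BFS flood-fill from (x=2, y=3):
  Distance 0: (x=2, y=3)
  Distance 1: (x=2, y=2), (x=1, y=3)
  Distance 2: (x=2, y=1), (x=1, y=2), (x=0, y=3)
  Distance 3: (x=2, y=0), (x=1, y=1), (x=3, y=1), (x=0, y=2)
  Distance 4: (x=1, y=0), (x=3, y=0), (x=0, y=1)
  Distance 5: (x=0, y=0), (x=4, y=0)
Total reachable: 15 (grid has 26 open cells total)

Answer: Reachable cells: 15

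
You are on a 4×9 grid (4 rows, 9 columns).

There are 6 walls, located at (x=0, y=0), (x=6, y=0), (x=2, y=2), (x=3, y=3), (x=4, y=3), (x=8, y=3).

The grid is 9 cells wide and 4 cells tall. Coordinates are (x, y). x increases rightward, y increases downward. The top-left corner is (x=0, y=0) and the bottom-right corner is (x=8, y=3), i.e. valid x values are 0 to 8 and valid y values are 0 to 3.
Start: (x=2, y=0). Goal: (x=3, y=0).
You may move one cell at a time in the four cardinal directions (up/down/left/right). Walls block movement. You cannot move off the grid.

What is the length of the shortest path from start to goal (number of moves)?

Answer: Shortest path length: 1

Derivation:
BFS from (x=2, y=0) until reaching (x=3, y=0):
  Distance 0: (x=2, y=0)
  Distance 1: (x=1, y=0), (x=3, y=0), (x=2, y=1)  <- goal reached here
One shortest path (1 moves): (x=2, y=0) -> (x=3, y=0)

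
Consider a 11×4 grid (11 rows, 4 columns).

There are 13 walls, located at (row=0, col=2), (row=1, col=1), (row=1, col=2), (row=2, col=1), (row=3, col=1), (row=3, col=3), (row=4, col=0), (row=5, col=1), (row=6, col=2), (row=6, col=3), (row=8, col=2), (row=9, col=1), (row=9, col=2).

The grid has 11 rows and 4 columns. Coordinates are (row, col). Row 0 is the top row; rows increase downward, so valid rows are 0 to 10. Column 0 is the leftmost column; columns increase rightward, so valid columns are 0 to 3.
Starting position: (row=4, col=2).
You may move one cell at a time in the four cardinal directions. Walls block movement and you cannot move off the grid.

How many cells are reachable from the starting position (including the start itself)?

Answer: Reachable cells: 10

Derivation:
BFS flood-fill from (row=4, col=2):
  Distance 0: (row=4, col=2)
  Distance 1: (row=3, col=2), (row=4, col=1), (row=4, col=3), (row=5, col=2)
  Distance 2: (row=2, col=2), (row=5, col=3)
  Distance 3: (row=2, col=3)
  Distance 4: (row=1, col=3)
  Distance 5: (row=0, col=3)
Total reachable: 10 (grid has 31 open cells total)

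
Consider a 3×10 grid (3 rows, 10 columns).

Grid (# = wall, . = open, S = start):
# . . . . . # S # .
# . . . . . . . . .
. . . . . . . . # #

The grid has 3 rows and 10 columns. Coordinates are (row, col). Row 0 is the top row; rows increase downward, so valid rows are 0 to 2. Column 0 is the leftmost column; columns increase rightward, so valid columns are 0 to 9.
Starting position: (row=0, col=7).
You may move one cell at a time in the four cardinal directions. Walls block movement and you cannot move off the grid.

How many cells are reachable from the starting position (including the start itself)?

Answer: Reachable cells: 24

Derivation:
BFS flood-fill from (row=0, col=7):
  Distance 0: (row=0, col=7)
  Distance 1: (row=1, col=7)
  Distance 2: (row=1, col=6), (row=1, col=8), (row=2, col=7)
  Distance 3: (row=1, col=5), (row=1, col=9), (row=2, col=6)
  Distance 4: (row=0, col=5), (row=0, col=9), (row=1, col=4), (row=2, col=5)
  Distance 5: (row=0, col=4), (row=1, col=3), (row=2, col=4)
  Distance 6: (row=0, col=3), (row=1, col=2), (row=2, col=3)
  Distance 7: (row=0, col=2), (row=1, col=1), (row=2, col=2)
  Distance 8: (row=0, col=1), (row=2, col=1)
  Distance 9: (row=2, col=0)
Total reachable: 24 (grid has 24 open cells total)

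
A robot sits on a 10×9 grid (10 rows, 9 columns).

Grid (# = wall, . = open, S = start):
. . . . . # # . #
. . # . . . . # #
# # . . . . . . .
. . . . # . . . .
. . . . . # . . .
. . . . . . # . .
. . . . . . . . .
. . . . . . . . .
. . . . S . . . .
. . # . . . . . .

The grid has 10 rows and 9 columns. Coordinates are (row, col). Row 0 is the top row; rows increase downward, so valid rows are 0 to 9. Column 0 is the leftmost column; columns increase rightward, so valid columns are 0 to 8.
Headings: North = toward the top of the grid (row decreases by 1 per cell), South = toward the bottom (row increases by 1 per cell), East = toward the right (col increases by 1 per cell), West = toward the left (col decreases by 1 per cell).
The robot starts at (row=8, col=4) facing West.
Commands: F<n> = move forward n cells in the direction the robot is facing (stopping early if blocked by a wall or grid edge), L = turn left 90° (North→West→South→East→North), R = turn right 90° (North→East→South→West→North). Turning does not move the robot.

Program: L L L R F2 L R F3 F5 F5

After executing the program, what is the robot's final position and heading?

Answer: Final position: (row=8, col=8), facing East

Derivation:
Start: (row=8, col=4), facing West
  L: turn left, now facing South
  L: turn left, now facing East
  L: turn left, now facing North
  R: turn right, now facing East
  F2: move forward 2, now at (row=8, col=6)
  L: turn left, now facing North
  R: turn right, now facing East
  F3: move forward 2/3 (blocked), now at (row=8, col=8)
  F5: move forward 0/5 (blocked), now at (row=8, col=8)
  F5: move forward 0/5 (blocked), now at (row=8, col=8)
Final: (row=8, col=8), facing East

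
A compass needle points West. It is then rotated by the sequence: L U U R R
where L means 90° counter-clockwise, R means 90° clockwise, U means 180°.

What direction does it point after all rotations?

Start: West
  L (left (90° counter-clockwise)) -> South
  U (U-turn (180°)) -> North
  U (U-turn (180°)) -> South
  R (right (90° clockwise)) -> West
  R (right (90° clockwise)) -> North
Final: North

Answer: Final heading: North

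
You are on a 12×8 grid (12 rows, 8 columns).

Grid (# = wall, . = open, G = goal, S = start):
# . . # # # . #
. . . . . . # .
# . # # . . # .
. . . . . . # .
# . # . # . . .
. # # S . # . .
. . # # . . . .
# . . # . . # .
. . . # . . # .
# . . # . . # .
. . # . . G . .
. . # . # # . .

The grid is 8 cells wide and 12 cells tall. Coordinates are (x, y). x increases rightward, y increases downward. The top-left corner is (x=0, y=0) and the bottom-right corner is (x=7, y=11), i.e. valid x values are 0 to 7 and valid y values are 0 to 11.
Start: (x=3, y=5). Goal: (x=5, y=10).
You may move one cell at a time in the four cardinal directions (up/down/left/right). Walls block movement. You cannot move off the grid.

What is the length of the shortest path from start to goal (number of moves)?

Answer: Shortest path length: 7

Derivation:
BFS from (x=3, y=5) until reaching (x=5, y=10):
  Distance 0: (x=3, y=5)
  Distance 1: (x=3, y=4), (x=4, y=5)
  Distance 2: (x=3, y=3), (x=4, y=6)
  Distance 3: (x=2, y=3), (x=4, y=3), (x=5, y=6), (x=4, y=7)
  Distance 4: (x=4, y=2), (x=1, y=3), (x=5, y=3), (x=6, y=6), (x=5, y=7), (x=4, y=8)
  Distance 5: (x=4, y=1), (x=1, y=2), (x=5, y=2), (x=0, y=3), (x=1, y=4), (x=5, y=4), (x=6, y=5), (x=7, y=6), (x=5, y=8), (x=4, y=9)
  Distance 6: (x=1, y=1), (x=3, y=1), (x=5, y=1), (x=6, y=4), (x=7, y=5), (x=7, y=7), (x=5, y=9), (x=4, y=10)
  Distance 7: (x=1, y=0), (x=0, y=1), (x=2, y=1), (x=7, y=4), (x=7, y=8), (x=3, y=10), (x=5, y=10)  <- goal reached here
One shortest path (7 moves): (x=3, y=5) -> (x=4, y=5) -> (x=4, y=6) -> (x=5, y=6) -> (x=5, y=7) -> (x=5, y=8) -> (x=5, y=9) -> (x=5, y=10)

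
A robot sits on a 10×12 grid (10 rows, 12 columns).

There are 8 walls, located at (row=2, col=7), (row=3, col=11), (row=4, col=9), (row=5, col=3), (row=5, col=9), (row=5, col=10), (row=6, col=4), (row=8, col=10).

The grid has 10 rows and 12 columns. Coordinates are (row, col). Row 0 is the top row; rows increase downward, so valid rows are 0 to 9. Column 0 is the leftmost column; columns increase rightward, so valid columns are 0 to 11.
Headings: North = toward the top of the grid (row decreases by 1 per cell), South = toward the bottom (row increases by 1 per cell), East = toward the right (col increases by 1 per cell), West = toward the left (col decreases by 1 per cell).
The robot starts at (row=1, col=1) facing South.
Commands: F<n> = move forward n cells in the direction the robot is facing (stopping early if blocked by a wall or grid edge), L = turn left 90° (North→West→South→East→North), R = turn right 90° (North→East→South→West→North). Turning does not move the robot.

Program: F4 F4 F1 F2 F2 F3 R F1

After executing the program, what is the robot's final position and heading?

Start: (row=1, col=1), facing South
  F4: move forward 4, now at (row=5, col=1)
  F4: move forward 4, now at (row=9, col=1)
  F1: move forward 0/1 (blocked), now at (row=9, col=1)
  F2: move forward 0/2 (blocked), now at (row=9, col=1)
  F2: move forward 0/2 (blocked), now at (row=9, col=1)
  F3: move forward 0/3 (blocked), now at (row=9, col=1)
  R: turn right, now facing West
  F1: move forward 1, now at (row=9, col=0)
Final: (row=9, col=0), facing West

Answer: Final position: (row=9, col=0), facing West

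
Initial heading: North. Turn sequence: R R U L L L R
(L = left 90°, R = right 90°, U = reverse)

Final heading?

Start: North
  R (right (90° clockwise)) -> East
  R (right (90° clockwise)) -> South
  U (U-turn (180°)) -> North
  L (left (90° counter-clockwise)) -> West
  L (left (90° counter-clockwise)) -> South
  L (left (90° counter-clockwise)) -> East
  R (right (90° clockwise)) -> South
Final: South

Answer: Final heading: South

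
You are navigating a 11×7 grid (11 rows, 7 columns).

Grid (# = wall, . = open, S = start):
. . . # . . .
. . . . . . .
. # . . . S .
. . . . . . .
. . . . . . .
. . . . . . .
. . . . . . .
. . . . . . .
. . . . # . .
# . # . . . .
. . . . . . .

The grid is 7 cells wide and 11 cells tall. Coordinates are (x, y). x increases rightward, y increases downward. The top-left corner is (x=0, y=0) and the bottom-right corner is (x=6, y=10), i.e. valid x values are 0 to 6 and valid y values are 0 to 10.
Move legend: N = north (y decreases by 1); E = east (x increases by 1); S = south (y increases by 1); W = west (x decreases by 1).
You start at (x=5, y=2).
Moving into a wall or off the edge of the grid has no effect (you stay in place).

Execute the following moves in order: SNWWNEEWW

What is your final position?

Start: (x=5, y=2)
  S (south): (x=5, y=2) -> (x=5, y=3)
  N (north): (x=5, y=3) -> (x=5, y=2)
  W (west): (x=5, y=2) -> (x=4, y=2)
  W (west): (x=4, y=2) -> (x=3, y=2)
  N (north): (x=3, y=2) -> (x=3, y=1)
  E (east): (x=3, y=1) -> (x=4, y=1)
  E (east): (x=4, y=1) -> (x=5, y=1)
  W (west): (x=5, y=1) -> (x=4, y=1)
  W (west): (x=4, y=1) -> (x=3, y=1)
Final: (x=3, y=1)

Answer: Final position: (x=3, y=1)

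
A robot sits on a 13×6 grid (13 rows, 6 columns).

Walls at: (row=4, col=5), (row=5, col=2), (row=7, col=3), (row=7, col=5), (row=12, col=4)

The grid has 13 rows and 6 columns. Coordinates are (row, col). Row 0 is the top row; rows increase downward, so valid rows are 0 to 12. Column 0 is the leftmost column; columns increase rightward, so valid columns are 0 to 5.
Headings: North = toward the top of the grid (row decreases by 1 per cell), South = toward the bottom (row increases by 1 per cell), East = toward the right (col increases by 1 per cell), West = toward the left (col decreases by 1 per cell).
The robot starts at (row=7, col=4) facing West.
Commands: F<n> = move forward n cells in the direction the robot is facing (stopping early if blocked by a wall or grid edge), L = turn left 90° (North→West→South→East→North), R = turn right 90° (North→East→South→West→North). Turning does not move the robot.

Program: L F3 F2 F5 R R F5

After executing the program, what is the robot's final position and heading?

Start: (row=7, col=4), facing West
  L: turn left, now facing South
  F3: move forward 3, now at (row=10, col=4)
  F2: move forward 1/2 (blocked), now at (row=11, col=4)
  F5: move forward 0/5 (blocked), now at (row=11, col=4)
  R: turn right, now facing West
  R: turn right, now facing North
  F5: move forward 5, now at (row=6, col=4)
Final: (row=6, col=4), facing North

Answer: Final position: (row=6, col=4), facing North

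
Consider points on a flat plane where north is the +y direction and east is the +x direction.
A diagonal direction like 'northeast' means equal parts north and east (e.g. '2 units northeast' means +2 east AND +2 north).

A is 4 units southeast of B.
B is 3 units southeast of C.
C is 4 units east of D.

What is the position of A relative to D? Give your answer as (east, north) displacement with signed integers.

Place D at the origin (east=0, north=0).
  C is 4 units east of D: delta (east=+4, north=+0); C at (east=4, north=0).
  B is 3 units southeast of C: delta (east=+3, north=-3); B at (east=7, north=-3).
  A is 4 units southeast of B: delta (east=+4, north=-4); A at (east=11, north=-7).
Therefore A relative to D: (east=11, north=-7).

Answer: A is at (east=11, north=-7) relative to D.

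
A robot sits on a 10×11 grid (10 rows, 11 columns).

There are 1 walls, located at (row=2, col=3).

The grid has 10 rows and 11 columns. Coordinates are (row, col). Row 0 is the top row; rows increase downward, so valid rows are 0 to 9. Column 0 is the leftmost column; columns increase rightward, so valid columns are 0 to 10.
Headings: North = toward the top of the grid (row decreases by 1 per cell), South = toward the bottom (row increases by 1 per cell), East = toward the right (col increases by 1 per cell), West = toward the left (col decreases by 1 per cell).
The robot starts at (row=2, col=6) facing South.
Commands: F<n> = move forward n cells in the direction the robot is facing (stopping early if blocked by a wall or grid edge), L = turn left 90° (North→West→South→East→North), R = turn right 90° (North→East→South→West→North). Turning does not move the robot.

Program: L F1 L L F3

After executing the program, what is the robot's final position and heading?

Start: (row=2, col=6), facing South
  L: turn left, now facing East
  F1: move forward 1, now at (row=2, col=7)
  L: turn left, now facing North
  L: turn left, now facing West
  F3: move forward 3, now at (row=2, col=4)
Final: (row=2, col=4), facing West

Answer: Final position: (row=2, col=4), facing West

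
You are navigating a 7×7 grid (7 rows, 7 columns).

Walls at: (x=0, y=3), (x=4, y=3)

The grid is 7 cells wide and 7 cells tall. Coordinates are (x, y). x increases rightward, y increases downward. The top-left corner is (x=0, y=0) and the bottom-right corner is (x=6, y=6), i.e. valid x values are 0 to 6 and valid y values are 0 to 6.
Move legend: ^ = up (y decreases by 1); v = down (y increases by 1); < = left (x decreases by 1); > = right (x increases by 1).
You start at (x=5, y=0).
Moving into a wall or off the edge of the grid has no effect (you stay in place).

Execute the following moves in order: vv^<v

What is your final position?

Start: (x=5, y=0)
  v (down): (x=5, y=0) -> (x=5, y=1)
  v (down): (x=5, y=1) -> (x=5, y=2)
  ^ (up): (x=5, y=2) -> (x=5, y=1)
  < (left): (x=5, y=1) -> (x=4, y=1)
  v (down): (x=4, y=1) -> (x=4, y=2)
Final: (x=4, y=2)

Answer: Final position: (x=4, y=2)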